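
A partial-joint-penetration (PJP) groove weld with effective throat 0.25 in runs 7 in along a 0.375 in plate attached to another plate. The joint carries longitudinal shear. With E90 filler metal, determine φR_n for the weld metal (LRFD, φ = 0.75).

φR_n ≈ 70.9 kip

E90XX → F_EXX = 90 ksi.
Effective throat (given) t_e = 0.25 in.
A_we = 0.25 × 7 = 1.75 in².
F_nw = 0.6 F_EXX = 54 ksi.
φR_n = 0.75 × 54 × 1.75 = 70.88 kip.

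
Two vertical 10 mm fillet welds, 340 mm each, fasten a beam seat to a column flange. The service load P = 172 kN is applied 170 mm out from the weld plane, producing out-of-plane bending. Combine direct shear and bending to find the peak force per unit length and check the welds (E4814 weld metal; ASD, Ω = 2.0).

E48XX → F_EXX = 480 MPa.
L_w = 2 × 340 = 680 mm; section modulus (unit throat) S = 2 × L²/6 = 38530 mm².
Direct shear f_v = P/L_w = 172×10³/680 = 252.9 N/mm.
Moment M = P × e = 172×10³ × 170 = 29240000 N·mm; bending f_b = M/S = 758.8 N/mm.
f_max = √(f_v² + f_b²) = √(252.9² + 758.8²) = 799.9 N/mm.
r_n/Ω = (1/2.0) × 0.6 × 480 × (0.707 × 10) = 1018 N/mm → adequate.

f_max ≈ 800 N/mm; adequate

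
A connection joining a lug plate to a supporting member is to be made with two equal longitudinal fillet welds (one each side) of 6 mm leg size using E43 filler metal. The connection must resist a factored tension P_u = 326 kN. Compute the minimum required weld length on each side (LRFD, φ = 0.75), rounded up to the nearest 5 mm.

E43XX → F_EXX = 430 MPa.
Throat t_e = 0.707 × 6 = 4.242 mm.
φr_n = 0.75 × 0.6 × 430 × 4.242 × 10⁻³ = 0.8208 kN/mm.
L_req = P_u / φr_n = 326 / 0.8208 = 397.2 mm total.
Per side: 397.2 / 2 = 198.6 mm.
Round up → use L = 200 mm on each side.

L = 200 mm on each side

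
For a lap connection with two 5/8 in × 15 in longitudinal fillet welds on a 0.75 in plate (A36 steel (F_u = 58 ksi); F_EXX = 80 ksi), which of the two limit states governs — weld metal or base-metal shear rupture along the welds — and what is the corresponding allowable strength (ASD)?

R_n/Ω ≈ 318 kip (weld metal governs)

t_e = 0.707 × 0.625 = 0.4419 in; L = 30 in.
Weld metal: R_n/Ω = (1/2.0) × 0.6 × 80 × 0.4419 × 30 = 318.1 kip.
Base metal (shear rupture): R_n/Ω = (1/2.0) × 0.6 × 58 × 0.75 × 30 = 391.5 kip.
Governing: weld metal.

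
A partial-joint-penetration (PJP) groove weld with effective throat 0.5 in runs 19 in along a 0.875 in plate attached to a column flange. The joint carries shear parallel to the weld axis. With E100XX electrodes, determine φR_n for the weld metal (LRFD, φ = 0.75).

E100XX → F_EXX = 100 ksi.
Effective throat (given) t_e = 0.5 in.
A_we = 0.5 × 19 = 9.5 in².
F_nw = 0.6 F_EXX = 60 ksi.
φR_n = 0.75 × 60 × 9.5 = 427.5 kips.

φR_n ≈ 428 kips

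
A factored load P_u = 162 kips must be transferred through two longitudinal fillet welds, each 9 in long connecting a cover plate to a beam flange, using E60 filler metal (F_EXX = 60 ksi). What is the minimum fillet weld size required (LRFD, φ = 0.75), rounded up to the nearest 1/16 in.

Total weld length L = 18 in.
Required throat t_e = P_u / (φ × 0.6 F_EXX × L) = 162 / (0.75 × 0.6 × 60 × 18) = 0.3333 in.
Required leg w = t_e / 0.707 = 0.4715 in → use 1/2 in.

w = 1/2 in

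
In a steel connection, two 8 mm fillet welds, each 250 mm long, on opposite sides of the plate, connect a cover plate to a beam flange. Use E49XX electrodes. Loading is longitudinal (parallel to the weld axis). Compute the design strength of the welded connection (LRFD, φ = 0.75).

E49XX → F_EXX = 490 MPa.
Effective throat t_e = 0.707 × 8 = 5.656 mm.
Total length L = 500 mm; A_we = 5.656 × 500 = 2828 mm².
F_nw = 0.6 F_EXX = 0.6 × 490 = 294 MPa.
φR_n = 0.75 × 294 × 2828 × 10⁻³ = 623.6 kN.

φR_n ≈ 624 kN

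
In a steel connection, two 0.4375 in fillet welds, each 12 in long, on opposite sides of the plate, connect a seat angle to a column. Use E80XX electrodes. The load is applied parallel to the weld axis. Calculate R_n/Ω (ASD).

R_n/Ω ≈ 178 kips

E80XX → F_EXX = 80 ksi.
Effective throat t_e = 0.707 × 0.4375 = 0.3093 in.
Total length L = 24 in; A_we = 0.3093 × 24 = 7.423 in².
F_nw = 0.6 F_EXX = 0.6 × 80 = 48 ksi.
R_n = 48 × 7.423 = 356.3 kips; R_n/Ω = 356.3/2.0 = 178.2 kips.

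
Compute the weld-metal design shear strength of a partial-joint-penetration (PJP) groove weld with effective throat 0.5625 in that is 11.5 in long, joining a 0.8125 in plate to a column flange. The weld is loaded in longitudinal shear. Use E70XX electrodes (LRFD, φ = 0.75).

E70XX → F_EXX = 70 ksi.
Effective throat (given) t_e = 0.5625 in.
A_we = 0.5625 × 11.5 = 6.469 in².
F_nw = 0.6 F_EXX = 42 ksi.
φR_n = 0.75 × 42 × 6.469 = 203.8 kips.

φR_n ≈ 204 kips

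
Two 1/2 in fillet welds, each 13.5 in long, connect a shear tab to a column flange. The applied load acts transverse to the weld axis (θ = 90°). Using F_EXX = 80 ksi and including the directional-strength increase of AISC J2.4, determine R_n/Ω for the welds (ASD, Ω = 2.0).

R_n/Ω ≈ 344 kips

t_e = 0.707 × 0.5 = 0.3535 in; A_we = 0.3535 × 27 = 9.544 in².
Directional factor: 1.0 + 0.5 sin^1.5(90°) = 1.5.
F_nw = 0.6 × 80 × 1.5 = 72 ksi.
R_n/Ω = (72 × 9.544) / 2.0 = 343.6 kips.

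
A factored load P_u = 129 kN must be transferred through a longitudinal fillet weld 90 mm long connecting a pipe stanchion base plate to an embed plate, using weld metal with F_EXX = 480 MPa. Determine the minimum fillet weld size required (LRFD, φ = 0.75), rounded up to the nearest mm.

Total weld length L = 90 mm.
Required throat t_e = P_u / (φ × 0.6 F_EXX × L) = 129 / (0.75 × 0.6 × 480 × 90 × 10⁻³) = 6.636 mm.
Required leg w = t_e / 0.707 = 9.386 mm → use 10 mm.

w = 10 mm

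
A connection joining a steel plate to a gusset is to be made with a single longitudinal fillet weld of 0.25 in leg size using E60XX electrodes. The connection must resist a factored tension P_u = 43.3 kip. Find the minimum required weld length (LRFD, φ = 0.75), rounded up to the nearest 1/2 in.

L = 9.5 in

E60XX → F_EXX = 60 ksi.
Throat t_e = 0.707 × 0.25 = 0.1767 in.
φr_n = 0.75 × 0.6 × 60 × 0.1767 = 4.772 kip/in.
L_req = P_u / φr_n = 43.3 / 4.772 = 9.073 in total.
Round up → use L = 9.5 in.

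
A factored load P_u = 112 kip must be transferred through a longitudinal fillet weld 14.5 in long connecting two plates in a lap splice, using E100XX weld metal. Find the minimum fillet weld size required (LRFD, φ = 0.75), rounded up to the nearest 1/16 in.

w = 1/4 in

E100XX → F_EXX = 100 ksi.
Total weld length L = 14.5 in.
Required throat t_e = P_u / (φ × 0.6 F_EXX × L) = 112 / (0.75 × 0.6 × 100 × 14.5) = 0.1716 in.
Required leg w = t_e / 0.707 = 0.2428 in → use 1/4 in.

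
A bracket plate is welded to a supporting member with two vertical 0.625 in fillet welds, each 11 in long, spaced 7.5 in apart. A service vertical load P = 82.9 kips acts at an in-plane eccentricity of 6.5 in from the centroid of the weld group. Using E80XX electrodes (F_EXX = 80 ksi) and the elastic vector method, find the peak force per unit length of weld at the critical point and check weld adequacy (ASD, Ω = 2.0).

Total weld length L_w = 22 in. Treat welds as unit-width lines.
Polar moment about centroid: J = 2[d³/12 + d(b/2)²] = 2[11³/12 + 11×3.75²] = 531.2 in³.
Direct shear f_v = P/L_w = 82.9 / 22 = 3.768 kip/in (vertical).
Torsion M = P·e = 82.9 × 6.5 = 538.85 kip·in.
Critical point at (x, y) = (3.75, 5.5) from centroid. f_tx = M·y/J = 5.579 kip/in; f_ty = M·x/J = 3.804 kip/in.
Resultant f_max = √[f_tx² + (f_v + f_ty)²] = √[5.579² + (3.768 + 3.804)²] = 9.406 kip/in.
Capacity per unit length: r_n/Ω = (1/2.0) × 0.6 × 80 × (0.707 × 0.625) = 10.6 kip/in.
9.406 ≤ 10.6 → adequate.

f_max ≈ 9.41 kip/in; adequate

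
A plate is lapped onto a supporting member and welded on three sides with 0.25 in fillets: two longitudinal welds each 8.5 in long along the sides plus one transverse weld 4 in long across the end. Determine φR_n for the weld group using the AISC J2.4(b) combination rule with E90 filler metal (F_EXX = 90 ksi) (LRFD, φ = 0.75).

t_e = 0.707 × 0.25 = 0.1767 in.
R_nwl = 0.6 × 90 × 0.1767 × 17 = 162.3 kip (longitudinal, 2 welds).
R_nwt = 0.6 × 90 × 0.1767 × 4 = 38.18 kip (transverse, base value).
(i) R_nwl + R_nwt = 200.4 kip; (ii) 0.85 R_nwl + 1.5 R_nwt = 195.2 kip.
R_n = max = 200.4 kip [governs: (i)]; φR_n = 150.3 kip.

φR_n ≈ 150 kip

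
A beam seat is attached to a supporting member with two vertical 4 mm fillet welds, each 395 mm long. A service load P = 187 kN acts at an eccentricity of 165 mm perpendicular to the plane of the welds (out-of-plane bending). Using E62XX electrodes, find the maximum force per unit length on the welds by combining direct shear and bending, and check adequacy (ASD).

E62XX → F_EXX = 620 MPa.
L_w = 2 × 395 = 790 mm; section modulus (unit throat) S = 2 × L²/6 = 52010 mm².
Direct shear f_v = P/L_w = 187×10³/790 = 236.7 N/mm.
Moment M = P × e = 187×10³ × 165 = 30855000 N·mm; bending f_b = M/S = 593.3 N/mm.
f_max = √(f_v² + f_b²) = √(236.7² + 593.3²) = 638.7 N/mm.
r_n/Ω = (1/2.0) × 0.6 × 620 × (0.707 × 4) = 526 N/mm → NOT adequate.

f_max ≈ 639 N/mm; NOT adequate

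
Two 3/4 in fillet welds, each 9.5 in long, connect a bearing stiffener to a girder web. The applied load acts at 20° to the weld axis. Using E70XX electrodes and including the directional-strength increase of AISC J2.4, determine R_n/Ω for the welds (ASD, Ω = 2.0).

E70XX → F_EXX = 70 ksi.
t_e = 0.707 × 0.75 = 0.5302 in; A_we = 0.5302 × 19 = 10.07 in².
Directional factor: 1.0 + 0.5 sin^1.5(20°) = 1.1.
F_nw = 0.6 × 70 × 1.1 = 46.2 ksi.
R_n/Ω = (46.2 × 10.07) / 2.0 = 232.7 kip.

R_n/Ω ≈ 233 kip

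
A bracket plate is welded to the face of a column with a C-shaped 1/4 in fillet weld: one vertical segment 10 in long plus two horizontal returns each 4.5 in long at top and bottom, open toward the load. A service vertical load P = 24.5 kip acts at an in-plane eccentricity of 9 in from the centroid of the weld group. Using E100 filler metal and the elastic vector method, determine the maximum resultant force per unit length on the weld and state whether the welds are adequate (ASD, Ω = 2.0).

E100XX → F_EXX = 100 ksi.
Total weld length L_w = 19 in. Treat welds as unit-width lines.
Centroid: x̄ = 2×4.5×2.25 / 19 = 1.066 in from the vertical weld.
Polar moment about centroid: J = I_x + I_y = [10³/12 + 2×4.5×5²] + [10×1.066² + 2(4.5³/12 + 4.5×1.184²)] = 347.5 in³.
Direct shear f_v = P/L_w = 24.5 / 19 = 1.289 kip/in (vertical).
Torsion M = P·e = 24.5 × 9 = 220.5 kip·in.
Critical point at (x, y) = (3.434, 5) from centroid. f_tx = M·y/J = 3.173 kip/in; f_ty = M·x/J = 2.179 kip/in.
Resultant f_max = √[f_tx² + (f_v + f_ty)²] = √[3.173² + (1.289 + 2.179)²] = 4.701 kip/in.
Capacity per unit length: r_n/Ω = (1/2.0) × 0.6 × 100 × (0.707 × 0.25) = 5.302 kip/in.
4.701 ≤ 5.302 → adequate.

f_max ≈ 4.7 kip/in; adequate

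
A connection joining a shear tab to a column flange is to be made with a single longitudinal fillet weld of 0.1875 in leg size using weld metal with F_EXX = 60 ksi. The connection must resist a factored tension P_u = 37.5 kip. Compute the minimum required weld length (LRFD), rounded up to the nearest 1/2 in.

L = 10.5 in

Throat t_e = 0.707 × 0.1875 = 0.1326 in.
φr_n = 0.75 × 0.6 × 60 × 0.1326 = 3.579 kip/in.
L_req = P_u / φr_n = 37.5 / 3.579 = 10.48 in total.
Round up → use L = 10.5 in.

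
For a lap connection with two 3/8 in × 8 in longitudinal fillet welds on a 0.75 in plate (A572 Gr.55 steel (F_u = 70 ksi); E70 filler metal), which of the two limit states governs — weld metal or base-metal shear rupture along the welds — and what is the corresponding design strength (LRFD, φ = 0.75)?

φR_n ≈ 134 kip (weld metal governs)

E70XX → F_EXX = 70 ksi.
t_e = 0.707 × 0.375 = 0.2651 in; L = 16 in.
Weld metal: φR_n = 0.75 × 0.6 × 70 × 0.2651 × 16 = 133.6 kip.
Base metal (shear rupture): φR_n = 0.75 × 0.6 × 70 × 0.75 × 16 = 378 kip.
Governing: weld metal.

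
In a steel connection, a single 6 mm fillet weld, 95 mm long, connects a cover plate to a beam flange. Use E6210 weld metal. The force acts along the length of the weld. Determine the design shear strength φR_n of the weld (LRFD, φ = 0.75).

φR_n ≈ 112 kN

E62XX → F_EXX = 620 MPa.
Effective throat t_e = 0.707 × 6 = 4.242 mm.
Total length L = 95 mm; A_we = 4.242 × 95 = 403 mm².
F_nw = 0.6 F_EXX = 0.6 × 620 = 372 MPa.
φR_n = 0.75 × 372 × 403 × 10⁻³ = 112.4 kN.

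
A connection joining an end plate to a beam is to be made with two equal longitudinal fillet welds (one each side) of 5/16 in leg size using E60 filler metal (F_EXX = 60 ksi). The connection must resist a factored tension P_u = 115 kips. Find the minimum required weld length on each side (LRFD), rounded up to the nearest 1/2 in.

L = 10 in on each side

Throat t_e = 0.707 × 0.3125 = 0.2209 in.
φr_n = 0.75 × 0.6 × 60 × 0.2209 = 5.965 kips/in.
L_req = P_u / φr_n = 115 / 5.965 = 19.28 in total.
Per side: 19.28 / 2 = 9.639 in.
Round up → use L = 10 in on each side.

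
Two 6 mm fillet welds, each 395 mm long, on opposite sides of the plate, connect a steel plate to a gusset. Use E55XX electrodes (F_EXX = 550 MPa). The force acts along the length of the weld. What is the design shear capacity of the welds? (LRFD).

φR_n ≈ 829 kN

Effective throat t_e = 0.707 × 6 = 4.242 mm.
Total length L = 790 mm; A_we = 4.242 × 790 = 3351 mm².
F_nw = 0.6 F_EXX = 0.6 × 550 = 330 MPa.
φR_n = 0.75 × 330 × 3351 × 10⁻³ = 829.4 kN.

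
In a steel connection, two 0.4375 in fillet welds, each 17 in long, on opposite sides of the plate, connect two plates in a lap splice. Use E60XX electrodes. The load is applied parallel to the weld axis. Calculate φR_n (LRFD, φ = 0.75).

E60XX → F_EXX = 60 ksi.
Effective throat t_e = 0.707 × 0.4375 = 0.3093 in.
Total length L = 34 in; A_we = 0.3093 × 34 = 10.52 in².
F_nw = 0.6 F_EXX = 0.6 × 60 = 36 ksi.
φR_n = 0.75 × 36 × 10.52 = 283.9 kips.

φR_n ≈ 284 kips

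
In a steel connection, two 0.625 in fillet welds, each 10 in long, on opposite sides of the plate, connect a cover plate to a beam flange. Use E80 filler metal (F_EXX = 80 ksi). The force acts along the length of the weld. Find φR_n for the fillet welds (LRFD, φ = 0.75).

φR_n ≈ 318 kip

Effective throat t_e = 0.707 × 0.625 = 0.4419 in.
Total length L = 20 in; A_we = 0.4419 × 20 = 8.837 in².
F_nw = 0.6 F_EXX = 0.6 × 80 = 48 ksi.
φR_n = 0.75 × 48 × 8.837 = 318.1 kip.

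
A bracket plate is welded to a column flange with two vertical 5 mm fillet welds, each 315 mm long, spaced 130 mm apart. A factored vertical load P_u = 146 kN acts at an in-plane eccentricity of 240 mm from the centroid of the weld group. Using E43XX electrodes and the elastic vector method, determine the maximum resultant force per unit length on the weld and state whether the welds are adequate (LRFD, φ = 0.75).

f_max ≈ 874 N/mm; NOT adequate

E43XX → F_EXX = 430 MPa.
Total weld length L_w = 630 mm. Treat welds as unit-width lines.
Polar moment about centroid: J = 2[d³/12 + d(b/2)²] = 2[315³/12 + 315×65²] = 7871000 mm³.
Direct shear f_v = P/L_w = 146×10³ / 630 = 231.7 N/mm (vertical).
Torsion M = P·e = 146×10³ × 240 = 35040000 N·mm.
Critical point at (x, y) = (65, 157.5) from centroid. f_tx = M·y/J = 701.2 N/mm; f_ty = M·x/J = 289.4 N/mm.
Resultant f_max = √[f_tx² + (f_v + f_ty)²] = √[701.2² + (231.7 + 289.4)²] = 873.6 N/mm.
Capacity per unit length: φr_n = 0.75 × 0.6 × 430 × (0.707 × 5) = 684 N/mm.
873.6 > 684 → NOT adequate.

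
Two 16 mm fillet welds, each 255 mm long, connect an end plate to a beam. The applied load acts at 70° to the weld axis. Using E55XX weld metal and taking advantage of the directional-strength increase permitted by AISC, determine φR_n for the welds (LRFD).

φR_n ≈ 2080 kN

E55XX → F_EXX = 550 MPa.
t_e = 0.707 × 16 = 11.31 mm; A_we = 11.31 × 510 = 5769 mm².
Directional factor: 1.0 + 0.5 sin^1.5(70°) = 1.455.
F_nw = 0.6 × 550 × 1.455 = 480.3 MPa.
φR_n = 0.75 × 480.3 × 5769 × 10⁻³ = 2078 kN.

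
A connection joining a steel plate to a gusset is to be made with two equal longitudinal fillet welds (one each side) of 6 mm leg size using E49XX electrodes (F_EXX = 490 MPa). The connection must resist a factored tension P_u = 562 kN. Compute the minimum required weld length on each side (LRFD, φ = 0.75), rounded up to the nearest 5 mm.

L = 305 mm on each side

Throat t_e = 0.707 × 6 = 4.242 mm.
φr_n = 0.75 × 0.6 × 490 × 4.242 × 10⁻³ = 0.9354 kN/mm.
L_req = P_u / φr_n = 562 / 0.9354 = 600.8 mm total.
Per side: 600.8 / 2 = 300.4 mm.
Round up → use L = 305 mm on each side.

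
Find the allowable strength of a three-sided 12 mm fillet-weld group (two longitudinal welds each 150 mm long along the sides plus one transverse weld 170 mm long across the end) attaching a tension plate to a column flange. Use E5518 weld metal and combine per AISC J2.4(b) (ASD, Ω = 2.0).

E55XX → F_EXX = 550 MPa.
t_e = 0.707 × 12 = 8.484 mm.
R_nwl = 0.6 × 550 × 8.484 × 300 × 10⁻³ = 839.9 kN (longitudinal, 2 welds).
R_nwt = 0.6 × 550 × 8.484 × 170 × 10⁻³ = 476 kN (transverse, base value).
(i) R_nwl + R_nwt = 1316 kN; (ii) 0.85 R_nwl + 1.5 R_nwt = 1428 kN.
R_n = max = 1428 kN [governs: (ii)]; R_n/Ω = 713.9 kN.

R_n/Ω ≈ 714 kN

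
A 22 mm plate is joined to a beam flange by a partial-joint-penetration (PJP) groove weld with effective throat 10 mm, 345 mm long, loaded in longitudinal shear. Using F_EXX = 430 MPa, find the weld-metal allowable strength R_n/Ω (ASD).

R_n/Ω ≈ 445 kN

Effective throat (given) t_e = 10 mm.
A_we = 10 × 345 = 3450 mm².
F_nw = 0.6 F_EXX = 258 MPa.
R_n/Ω = (258 × 3450) / 2.0 × 10⁻³ = 445.1 kN.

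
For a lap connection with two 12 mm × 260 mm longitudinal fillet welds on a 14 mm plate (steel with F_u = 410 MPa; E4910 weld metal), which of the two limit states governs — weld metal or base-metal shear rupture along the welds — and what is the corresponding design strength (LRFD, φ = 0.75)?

E49XX → F_EXX = 490 MPa.
t_e = 0.707 × 12 = 8.484 mm; L = 520 mm.
Weld metal: φR_n = 0.75 × 0.6 × 490 × 8.484 × 520 × 10⁻³ = 972.8 kN.
Base metal (shear rupture): φR_n = 0.75 × 0.6 × 410 × 14 × 520 × 10⁻³ = 1343 kN.
Governing: weld metal.

φR_n ≈ 973 kN (weld metal governs)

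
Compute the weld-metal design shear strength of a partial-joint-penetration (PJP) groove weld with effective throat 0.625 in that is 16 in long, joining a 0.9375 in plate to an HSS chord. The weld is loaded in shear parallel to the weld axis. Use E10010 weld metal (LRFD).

E100XX → F_EXX = 100 ksi.
Effective throat (given) t_e = 0.625 in.
A_we = 0.625 × 16 = 10 in².
F_nw = 0.6 F_EXX = 60 ksi.
φR_n = 0.75 × 60 × 10 = 450 kips.

φR_n ≈ 450 kips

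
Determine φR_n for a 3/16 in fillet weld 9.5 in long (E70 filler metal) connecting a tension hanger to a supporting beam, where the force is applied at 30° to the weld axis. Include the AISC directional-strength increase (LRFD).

φR_n ≈ 46.7 kips

E70XX → F_EXX = 70 ksi.
t_e = 0.707 × 0.1875 = 0.1326 in; A_we = 0.1326 × 9.5 = 1.259 in².
Directional factor: 1.0 + 0.5 sin^1.5(30°) = 1.177.
F_nw = 0.6 × 70 × 1.177 = 49.42 ksi.
φR_n = 0.75 × 49.42 × 1.259 = 46.68 kips.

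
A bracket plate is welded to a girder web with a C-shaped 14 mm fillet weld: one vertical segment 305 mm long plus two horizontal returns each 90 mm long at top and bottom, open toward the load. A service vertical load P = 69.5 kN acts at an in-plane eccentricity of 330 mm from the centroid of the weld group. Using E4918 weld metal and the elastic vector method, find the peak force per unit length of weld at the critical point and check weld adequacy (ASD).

f_max ≈ 638 N/mm; adequate

E49XX → F_EXX = 490 MPa.
Total weld length L_w = 485 mm. Treat welds as unit-width lines.
Centroid: x̄ = 2×90×45 / 485 = 16.7 mm from the vertical weld.
Polar moment about centroid: J = I_x + I_y = [305³/12 + 2×90×152.5²] + [305×16.7² + 2(90³/12 + 90×28.3²)] = 6901000 mm³.
Direct shear f_v = P/L_w = 69.5×10³ / 485 = 143.3 N/mm (vertical).
Torsion M = P·e = 69.5×10³ × 330 = 22935000 N·mm.
Critical point at (x, y) = (73.3, 152.5) from centroid. f_tx = M·y/J = 506.8 N/mm; f_ty = M·x/J = 243.6 N/mm.
Resultant f_max = √[f_tx² + (f_v + f_ty)²] = √[506.8² + (143.3 + 243.6)²] = 637.6 N/mm.
Capacity per unit length: r_n/Ω = (1/2.0) × 0.6 × 490 × (0.707 × 14) = 1455 N/mm.
637.6 ≤ 1455 → adequate.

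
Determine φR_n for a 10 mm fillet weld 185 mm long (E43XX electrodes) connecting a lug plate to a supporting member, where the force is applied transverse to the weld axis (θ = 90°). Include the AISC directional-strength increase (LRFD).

E43XX → F_EXX = 430 MPa.
t_e = 0.707 × 10 = 7.07 mm; A_we = 7.07 × 185 = 1308 mm².
Directional factor: 1.0 + 0.5 sin^1.5(90°) = 1.5.
F_nw = 0.6 × 430 × 1.5 = 387 MPa.
φR_n = 0.75 × 387 × 1308 × 10⁻³ = 379.6 kN.

φR_n ≈ 380 kN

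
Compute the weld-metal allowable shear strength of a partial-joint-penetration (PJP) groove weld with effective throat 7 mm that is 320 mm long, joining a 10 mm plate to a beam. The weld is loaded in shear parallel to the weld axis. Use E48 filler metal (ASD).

E48XX → F_EXX = 480 MPa.
Effective throat (given) t_e = 7 mm.
A_we = 7 × 320 = 2240 mm².
F_nw = 0.6 F_EXX = 288 MPa.
R_n/Ω = (288 × 2240) / 2.0 × 10⁻³ = 322.6 kN.

R_n/Ω ≈ 323 kN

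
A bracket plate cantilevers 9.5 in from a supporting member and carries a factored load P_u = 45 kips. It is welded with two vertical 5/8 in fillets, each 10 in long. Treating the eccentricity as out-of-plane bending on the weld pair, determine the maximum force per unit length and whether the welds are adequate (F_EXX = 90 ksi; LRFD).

L_w = 2 × 10 = 20 in; section modulus (unit throat) S = 2 × L²/6 = 33.33 in².
Direct shear f_v = P/L_w = 45/20 = 2.25 kip/in.
Moment M = P × e = 45 × 9.5 = 427.5 kip·in; bending f_b = M/S = 12.82 kip/in.
f_max = √(f_v² + f_b²) = √(2.25² + 12.82²) = 13.02 kip/in.
φr_n = 0.75 × 0.6 × 90 × (0.707 × 0.625) = 17.9 kip/in → adequate.

f_max ≈ 13 kip/in; adequate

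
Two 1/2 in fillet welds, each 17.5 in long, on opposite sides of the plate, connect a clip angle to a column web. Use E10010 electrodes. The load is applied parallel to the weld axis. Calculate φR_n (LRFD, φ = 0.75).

φR_n ≈ 557 kips

E100XX → F_EXX = 100 ksi.
Effective throat t_e = 0.707 × 0.5 = 0.3535 in.
Total length L = 35 in; A_we = 0.3535 × 35 = 12.37 in².
F_nw = 0.6 F_EXX = 0.6 × 100 = 60 ksi.
φR_n = 0.75 × 60 × 12.37 = 556.8 kips.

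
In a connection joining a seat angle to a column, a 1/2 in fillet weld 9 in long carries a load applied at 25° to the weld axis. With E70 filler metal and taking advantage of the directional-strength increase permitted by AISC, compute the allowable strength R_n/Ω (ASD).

R_n/Ω ≈ 76 kip

E70XX → F_EXX = 70 ksi.
t_e = 0.707 × 0.5 = 0.3535 in; A_we = 0.3535 × 9 = 3.181 in².
Directional factor: 1.0 + 0.5 sin^1.5(25°) = 1.137.
F_nw = 0.6 × 70 × 1.137 = 47.77 ksi.
R_n/Ω = (47.77 × 3.181) / 2.0 = 75.99 kip.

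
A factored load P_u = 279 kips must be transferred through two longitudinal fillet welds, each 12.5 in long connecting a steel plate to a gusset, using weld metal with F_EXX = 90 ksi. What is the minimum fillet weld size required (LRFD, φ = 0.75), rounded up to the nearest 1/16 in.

w = 7/16 in

Total weld length L = 25 in.
Required throat t_e = P_u / (φ × 0.6 F_EXX × L) = 279 / (0.75 × 0.6 × 90 × 25) = 0.2756 in.
Required leg w = t_e / 0.707 = 0.3898 in → use 7/16 in.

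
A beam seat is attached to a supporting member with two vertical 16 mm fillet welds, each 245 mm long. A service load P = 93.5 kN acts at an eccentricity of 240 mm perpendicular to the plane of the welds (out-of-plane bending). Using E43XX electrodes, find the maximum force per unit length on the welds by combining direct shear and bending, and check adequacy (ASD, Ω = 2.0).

f_max ≈ 1140 N/mm; adequate

E43XX → F_EXX = 430 MPa.
L_w = 2 × 245 = 490 mm; section modulus (unit throat) S = 2 × L²/6 = 20010 mm².
Direct shear f_v = P/L_w = 93.5×10³/490 = 190.8 N/mm.
Moment M = P × e = 93.5×10³ × 240 = 22440000 N·mm; bending f_b = M/S = 1122 N/mm.
f_max = √(f_v² + f_b²) = √(190.8² + 1122²) = 1138 N/mm.
r_n/Ω = (1/2.0) × 0.6 × 430 × (0.707 × 16) = 1459 N/mm → adequate.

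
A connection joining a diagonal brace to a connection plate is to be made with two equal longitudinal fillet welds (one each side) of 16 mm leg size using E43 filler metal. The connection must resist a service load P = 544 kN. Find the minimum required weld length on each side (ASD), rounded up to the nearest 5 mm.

L = 190 mm on each side

E43XX → F_EXX = 430 MPa.
Throat t_e = 0.707 × 16 = 11.31 mm.
r_n/Ω = (0.6 × 430 × 11.31) / 2.0 = 1459 N/mm = 1.459 kN/mm.
L_req = P / (r_n/Ω) = 544 / 1.459 = 372.8 mm total.
Per side: 372.8 / 2 = 186.4 mm.
Round up → use L = 190 mm on each side.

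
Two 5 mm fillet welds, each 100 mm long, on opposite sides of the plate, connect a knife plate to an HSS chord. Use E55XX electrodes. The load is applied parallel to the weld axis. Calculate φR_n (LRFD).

φR_n ≈ 175 kN

E55XX → F_EXX = 550 MPa.
Effective throat t_e = 0.707 × 5 = 3.535 mm.
Total length L = 200 mm; A_we = 3.535 × 200 = 707 mm².
F_nw = 0.6 F_EXX = 0.6 × 550 = 330 MPa.
φR_n = 0.75 × 330 × 707 × 10⁻³ = 175 kN.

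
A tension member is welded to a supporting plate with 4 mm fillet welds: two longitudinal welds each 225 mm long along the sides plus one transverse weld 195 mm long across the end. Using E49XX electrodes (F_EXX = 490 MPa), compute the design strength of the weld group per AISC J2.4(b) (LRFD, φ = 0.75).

t_e = 0.707 × 4 = 2.828 mm.
R_nwl = 0.6 × 490 × 2.828 × 450 × 10⁻³ = 374.1 kN (longitudinal, 2 welds).
R_nwt = 0.6 × 490 × 2.828 × 195 × 10⁻³ = 162.1 kN (transverse, base value).
(i) R_nwl + R_nwt = 536.3 kN; (ii) 0.85 R_nwl + 1.5 R_nwt = 561.2 kN.
R_n = max = 561.2 kN [governs: (ii)]; φR_n = 420.9 kN.

φR_n ≈ 421 kN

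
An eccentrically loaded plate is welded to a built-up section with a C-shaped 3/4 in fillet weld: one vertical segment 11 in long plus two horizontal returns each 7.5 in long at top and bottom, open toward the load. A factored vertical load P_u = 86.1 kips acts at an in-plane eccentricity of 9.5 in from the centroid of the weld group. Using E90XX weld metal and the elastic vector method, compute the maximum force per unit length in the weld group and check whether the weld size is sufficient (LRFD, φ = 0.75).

E90XX → F_EXX = 90 ksi.
Total weld length L_w = 26 in. Treat welds as unit-width lines.
Centroid: x̄ = 2×7.5×3.75 / 26 = 2.163 in from the vertical weld.
Polar moment about centroid: J = I_x + I_y = [11³/12 + 2×7.5×5.5²] + [11×2.163² + 2(7.5³/12 + 7.5×1.587²)] = 724.2 in³.
Direct shear f_v = P/L_w = 86.1 / 26 = 3.312 kip/in (vertical).
Torsion M = P·e = 86.1 × 9.5 = 817.95 kip·in.
Critical point at (x, y) = (5.337, 5.5) from centroid. f_tx = M·y/J = 6.212 kip/in; f_ty = M·x/J = 6.027 kip/in.
Resultant f_max = √[f_tx² + (f_v + f_ty)²] = √[6.212² + (3.312 + 6.027)²] = 11.22 kip/in.
Capacity per unit length: φr_n = 0.75 × 0.6 × 90 × (0.707 × 0.75) = 21.48 kip/in.
11.22 ≤ 21.48 → adequate.

f_max ≈ 11.2 kip/in; adequate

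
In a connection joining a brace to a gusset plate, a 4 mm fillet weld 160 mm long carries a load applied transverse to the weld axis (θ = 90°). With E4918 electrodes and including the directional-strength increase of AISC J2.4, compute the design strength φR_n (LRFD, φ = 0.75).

E49XX → F_EXX = 490 MPa.
t_e = 0.707 × 4 = 2.828 mm; A_we = 2.828 × 160 = 452.5 mm².
Directional factor: 1.0 + 0.5 sin^1.5(90°) = 1.5.
F_nw = 0.6 × 490 × 1.5 = 441 MPa.
φR_n = 0.75 × 441 × 452.5 × 10⁻³ = 149.7 kN.

φR_n ≈ 150 kN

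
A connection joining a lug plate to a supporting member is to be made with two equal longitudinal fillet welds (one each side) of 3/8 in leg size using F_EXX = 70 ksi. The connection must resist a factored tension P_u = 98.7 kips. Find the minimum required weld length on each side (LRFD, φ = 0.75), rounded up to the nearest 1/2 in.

L = 6 in on each side

Throat t_e = 0.707 × 0.375 = 0.2651 in.
φr_n = 0.75 × 0.6 × 70 × 0.2651 = 8.351 kips/in.
L_req = P_u / φr_n = 98.7 / 8.351 = 11.82 in total.
Per side: 11.82 / 2 = 5.909 in.
Round up → use L = 6 in on each side.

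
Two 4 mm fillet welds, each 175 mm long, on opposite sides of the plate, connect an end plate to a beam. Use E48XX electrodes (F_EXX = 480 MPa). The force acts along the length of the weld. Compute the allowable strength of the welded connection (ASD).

R_n/Ω ≈ 143 kN

Effective throat t_e = 0.707 × 4 = 2.828 mm.
Total length L = 350 mm; A_we = 2.828 × 350 = 989.8 mm².
F_nw = 0.6 F_EXX = 0.6 × 480 = 288 MPa.
R_n = 288 × 989.8 × 10⁻³ = 285.1 kN; R_n/Ω = 285.1/2.0 = 142.5 kN.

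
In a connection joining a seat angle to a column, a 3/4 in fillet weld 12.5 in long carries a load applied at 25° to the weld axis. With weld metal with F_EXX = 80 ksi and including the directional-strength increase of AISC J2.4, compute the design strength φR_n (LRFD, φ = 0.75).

φR_n ≈ 271 kip

t_e = 0.707 × 0.75 = 0.5302 in; A_we = 0.5302 × 12.5 = 6.628 in².
Directional factor: 1.0 + 0.5 sin^1.5(25°) = 1.137.
F_nw = 0.6 × 80 × 1.137 = 54.59 ksi.
φR_n = 0.75 × 54.59 × 6.628 = 271.4 kip.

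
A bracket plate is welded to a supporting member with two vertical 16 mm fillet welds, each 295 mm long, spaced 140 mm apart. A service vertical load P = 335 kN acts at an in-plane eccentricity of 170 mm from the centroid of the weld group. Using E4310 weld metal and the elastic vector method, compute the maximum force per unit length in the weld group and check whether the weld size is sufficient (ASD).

E43XX → F_EXX = 430 MPa.
Total weld length L_w = 590 mm. Treat welds as unit-width lines.
Polar moment about centroid: J = 2[d³/12 + d(b/2)²] = 2[295³/12 + 295×70²] = 7170000 mm³.
Direct shear f_v = P/L_w = 335×10³ / 590 = 567.8 N/mm (vertical).
Torsion M = P·e = 335×10³ × 170 = 56950000 N·mm.
Critical point at (x, y) = (70, 147.5) from centroid. f_tx = M·y/J = 1172 N/mm; f_ty = M·x/J = 556 N/mm.
Resultant f_max = √[f_tx² + (f_v + f_ty)²] = √[1172² + (567.8 + 556)²] = 1623 N/mm.
Capacity per unit length: r_n/Ω = (1/2.0) × 0.6 × 430 × (0.707 × 16) = 1459 N/mm.
1623 > 1459 → NOT adequate.

f_max ≈ 1620 N/mm; NOT adequate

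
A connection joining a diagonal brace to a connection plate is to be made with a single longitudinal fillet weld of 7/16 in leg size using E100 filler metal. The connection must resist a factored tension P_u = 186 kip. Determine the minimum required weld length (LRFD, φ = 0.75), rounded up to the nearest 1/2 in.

E100XX → F_EXX = 100 ksi.
Throat t_e = 0.707 × 0.4375 = 0.3093 in.
φr_n = 0.75 × 0.6 × 100 × 0.3093 = 13.92 kip/in.
L_req = P_u / φr_n = 186 / 13.92 = 13.36 in total.
Round up → use L = 13.5 in.

L = 13.5 in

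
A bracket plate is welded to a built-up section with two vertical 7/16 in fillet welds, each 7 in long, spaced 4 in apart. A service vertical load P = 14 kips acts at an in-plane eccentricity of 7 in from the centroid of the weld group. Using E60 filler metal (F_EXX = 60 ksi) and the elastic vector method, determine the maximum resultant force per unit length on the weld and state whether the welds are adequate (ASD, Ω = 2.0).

f_max ≈ 4.08 kip/in; adequate

Total weld length L_w = 14 in. Treat welds as unit-width lines.
Polar moment about centroid: J = 2[d³/12 + d(b/2)²] = 2[7³/12 + 7×2²] = 113.2 in³.
Direct shear f_v = P/L_w = 14 / 14 = 1 kip/in (vertical).
Torsion M = P·e = 14 × 7 = 98 kip·in.
Critical point at (x, y) = (2, 3.5) from centroid. f_tx = M·y/J = 3.031 kip/in; f_ty = M·x/J = 1.732 kip/in.
Resultant f_max = √[f_tx² + (f_v + f_ty)²] = √[3.031² + (1 + 1.732)²] = 4.08 kip/in.
Capacity per unit length: r_n/Ω = (1/2.0) × 0.6 × 60 × (0.707 × 0.4375) = 5.568 kip/in.
4.08 ≤ 5.568 → adequate.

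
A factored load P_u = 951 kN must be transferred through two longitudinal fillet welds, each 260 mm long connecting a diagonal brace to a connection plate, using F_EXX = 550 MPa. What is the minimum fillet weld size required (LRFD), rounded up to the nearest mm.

w = 11 mm

Total weld length L = 520 mm.
Required throat t_e = P_u / (φ × 0.6 F_EXX × L) = 951 / (0.75 × 0.6 × 550 × 520 × 10⁻³) = 7.389 mm.
Required leg w = t_e / 0.707 = 10.45 mm → use 11 mm.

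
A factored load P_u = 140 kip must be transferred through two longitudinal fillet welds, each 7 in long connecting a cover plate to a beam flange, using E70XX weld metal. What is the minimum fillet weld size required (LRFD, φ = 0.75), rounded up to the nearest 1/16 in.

E70XX → F_EXX = 70 ksi.
Total weld length L = 14 in.
Required throat t_e = P_u / (φ × 0.6 F_EXX × L) = 140 / (0.75 × 0.6 × 70 × 14) = 0.3175 in.
Required leg w = t_e / 0.707 = 0.449 in → use 1/2 in.

w = 1/2 in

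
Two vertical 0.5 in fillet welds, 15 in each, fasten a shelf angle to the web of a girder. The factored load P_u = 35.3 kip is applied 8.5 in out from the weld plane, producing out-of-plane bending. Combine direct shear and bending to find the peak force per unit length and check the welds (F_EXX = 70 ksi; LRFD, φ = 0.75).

L_w = 2 × 15 = 30 in; section modulus (unit throat) S = 2 × L²/6 = 75 in².
Direct shear f_v = P/L_w = 35.3/30 = 1.177 kip/in.
Moment M = P × e = 35.3 × 8.5 = 300.05 kip·in; bending f_b = M/S = 4.001 kip/in.
f_max = √(f_v² + f_b²) = √(1.177² + 4.001²) = 4.17 kip/in.
φr_n = 0.75 × 0.6 × 70 × (0.707 × 0.5) = 11.14 kip/in → adequate.

f_max ≈ 4.17 kip/in; adequate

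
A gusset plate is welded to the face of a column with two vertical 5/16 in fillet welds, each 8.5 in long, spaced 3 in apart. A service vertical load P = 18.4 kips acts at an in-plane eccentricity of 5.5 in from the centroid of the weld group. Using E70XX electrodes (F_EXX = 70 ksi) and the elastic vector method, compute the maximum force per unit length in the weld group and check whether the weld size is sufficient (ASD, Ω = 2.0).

f_max ≈ 3.75 kip/in; adequate

Total weld length L_w = 17 in. Treat welds as unit-width lines.
Polar moment about centroid: J = 2[d³/12 + d(b/2)²] = 2[8.5³/12 + 8.5×1.5²] = 140.6 in³.
Direct shear f_v = P/L_w = 18.4 / 17 = 1.082 kip/in (vertical).
Torsion M = P·e = 18.4 × 5.5 = 101.2 kip·in.
Critical point at (x, y) = (1.5, 4.25) from centroid. f_tx = M·y/J = 3.059 kip/in; f_ty = M·x/J = 1.08 kip/in.
Resultant f_max = √[f_tx² + (f_v + f_ty)²] = √[3.059² + (1.082 + 1.08)²] = 3.746 kip/in.
Capacity per unit length: r_n/Ω = (1/2.0) × 0.6 × 70 × (0.707 × 0.3125) = 4.64 kip/in.
3.746 ≤ 4.64 → adequate.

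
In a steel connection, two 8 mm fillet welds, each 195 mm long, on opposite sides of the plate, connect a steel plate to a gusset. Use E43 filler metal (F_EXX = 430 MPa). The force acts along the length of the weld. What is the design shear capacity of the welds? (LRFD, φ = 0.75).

Effective throat t_e = 0.707 × 8 = 5.656 mm.
Total length L = 390 mm; A_we = 5.656 × 390 = 2206 mm².
F_nw = 0.6 F_EXX = 0.6 × 430 = 258 MPa.
φR_n = 0.75 × 258 × 2206 × 10⁻³ = 426.8 kN.

φR_n ≈ 427 kN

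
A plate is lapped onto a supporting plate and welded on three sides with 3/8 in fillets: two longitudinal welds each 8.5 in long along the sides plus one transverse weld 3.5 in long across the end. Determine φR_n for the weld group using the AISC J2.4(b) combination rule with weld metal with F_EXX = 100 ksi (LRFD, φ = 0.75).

t_e = 0.707 × 0.375 = 0.2651 in.
R_nwl = 0.6 × 100 × 0.2651 × 17 = 270.4 kips (longitudinal, 2 welds).
R_nwt = 0.6 × 100 × 0.2651 × 3.5 = 55.68 kips (transverse, base value).
(i) R_nwl + R_nwt = 326.1 kips; (ii) 0.85 R_nwl + 1.5 R_nwt = 313.4 kips.
R_n = max = 326.1 kips [governs: (i)]; φR_n = 244.6 kips.

φR_n ≈ 245 kips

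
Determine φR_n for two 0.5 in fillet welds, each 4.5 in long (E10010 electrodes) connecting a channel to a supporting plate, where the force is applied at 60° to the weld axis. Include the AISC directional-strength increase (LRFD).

φR_n ≈ 201 kip

E100XX → F_EXX = 100 ksi.
t_e = 0.707 × 0.5 = 0.3535 in; A_we = 0.3535 × 9 = 3.181 in².
Directional factor: 1.0 + 0.5 sin^1.5(60°) = 1.403.
F_nw = 0.6 × 100 × 1.403 = 84.18 ksi.
φR_n = 0.75 × 84.18 × 3.181 = 200.9 kip.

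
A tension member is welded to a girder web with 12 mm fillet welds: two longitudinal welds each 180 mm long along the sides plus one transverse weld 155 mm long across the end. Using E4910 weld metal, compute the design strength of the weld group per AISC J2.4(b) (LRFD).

E49XX → F_EXX = 490 MPa.
t_e = 0.707 × 12 = 8.484 mm.
R_nwl = 0.6 × 490 × 8.484 × 360 × 10⁻³ = 897.9 kN (longitudinal, 2 welds).
R_nwt = 0.6 × 490 × 8.484 × 155 × 10⁻³ = 386.6 kN (transverse, base value).
(i) R_nwl + R_nwt = 1285 kN; (ii) 0.85 R_nwl + 1.5 R_nwt = 1343 kN.
R_n = max = 1343 kN [governs: (ii)]; φR_n = 1007 kN.

φR_n ≈ 1010 kN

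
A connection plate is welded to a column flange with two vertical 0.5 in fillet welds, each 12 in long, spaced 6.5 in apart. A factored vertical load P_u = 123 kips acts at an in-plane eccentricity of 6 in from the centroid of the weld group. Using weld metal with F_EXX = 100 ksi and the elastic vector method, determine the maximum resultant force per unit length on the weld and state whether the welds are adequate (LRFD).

f_max ≈ 12.6 kip/in; adequate

Total weld length L_w = 24 in. Treat welds as unit-width lines.
Polar moment about centroid: J = 2[d³/12 + d(b/2)²] = 2[12³/12 + 12×3.25²] = 541.5 in³.
Direct shear f_v = P/L_w = 123 / 24 = 5.125 kip/in (vertical).
Torsion M = P·e = 123 × 6 = 738 kip·in.
Critical point at (x, y) = (3.25, 6) from centroid. f_tx = M·y/J = 8.177 kip/in; f_ty = M·x/J = 4.429 kip/in.
Resultant f_max = √[f_tx² + (f_v + f_ty)²] = √[8.177² + (5.125 + 4.429)²] = 12.58 kip/in.
Capacity per unit length: φr_n = 0.75 × 0.6 × 100 × (0.707 × 0.5) = 15.91 kip/in.
12.58 ≤ 15.91 → adequate.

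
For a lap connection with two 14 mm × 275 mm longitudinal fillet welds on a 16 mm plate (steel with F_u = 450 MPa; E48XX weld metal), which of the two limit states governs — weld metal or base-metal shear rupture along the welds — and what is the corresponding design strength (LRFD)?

φR_n ≈ 1180 kN (weld metal governs)

E48XX → F_EXX = 480 MPa.
t_e = 0.707 × 14 = 9.898 mm; L = 550 mm.
Weld metal: φR_n = 0.75 × 0.6 × 480 × 9.898 × 550 × 10⁻³ = 1176 kN.
Base metal (shear rupture): φR_n = 0.75 × 0.6 × 450 × 16 × 550 × 10⁻³ = 1782 kN.
Governing: weld metal.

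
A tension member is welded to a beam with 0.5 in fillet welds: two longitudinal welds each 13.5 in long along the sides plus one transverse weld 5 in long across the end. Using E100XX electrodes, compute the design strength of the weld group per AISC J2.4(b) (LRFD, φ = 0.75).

E100XX → F_EXX = 100 ksi.
t_e = 0.707 × 0.5 = 0.3535 in.
R_nwl = 0.6 × 100 × 0.3535 × 27 = 572.7 kip (longitudinal, 2 welds).
R_nwt = 0.6 × 100 × 0.3535 × 5 = 106 kip (transverse, base value).
(i) R_nwl + R_nwt = 678.7 kip; (ii) 0.85 R_nwl + 1.5 R_nwt = 645.8 kip.
R_n = max = 678.7 kip [governs: (i)]; φR_n = 509 kip.

φR_n ≈ 509 kip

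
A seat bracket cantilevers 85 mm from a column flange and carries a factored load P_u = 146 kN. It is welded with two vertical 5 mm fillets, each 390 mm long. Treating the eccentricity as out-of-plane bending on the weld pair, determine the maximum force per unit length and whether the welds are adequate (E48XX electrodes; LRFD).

f_max ≈ 308 N/mm; adequate

E48XX → F_EXX = 480 MPa.
L_w = 2 × 390 = 780 mm; section modulus (unit throat) S = 2 × L²/6 = 50700 mm².
Direct shear f_v = P/L_w = 146×10³/780 = 187.2 N/mm.
Moment M = P × e = 146×10³ × 85 = 12410000 N·mm; bending f_b = M/S = 244.8 N/mm.
f_max = √(f_v² + f_b²) = √(187.2² + 244.8²) = 308.1 N/mm.
φr_n = 0.75 × 0.6 × 480 × (0.707 × 5) = 763.6 N/mm → adequate.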